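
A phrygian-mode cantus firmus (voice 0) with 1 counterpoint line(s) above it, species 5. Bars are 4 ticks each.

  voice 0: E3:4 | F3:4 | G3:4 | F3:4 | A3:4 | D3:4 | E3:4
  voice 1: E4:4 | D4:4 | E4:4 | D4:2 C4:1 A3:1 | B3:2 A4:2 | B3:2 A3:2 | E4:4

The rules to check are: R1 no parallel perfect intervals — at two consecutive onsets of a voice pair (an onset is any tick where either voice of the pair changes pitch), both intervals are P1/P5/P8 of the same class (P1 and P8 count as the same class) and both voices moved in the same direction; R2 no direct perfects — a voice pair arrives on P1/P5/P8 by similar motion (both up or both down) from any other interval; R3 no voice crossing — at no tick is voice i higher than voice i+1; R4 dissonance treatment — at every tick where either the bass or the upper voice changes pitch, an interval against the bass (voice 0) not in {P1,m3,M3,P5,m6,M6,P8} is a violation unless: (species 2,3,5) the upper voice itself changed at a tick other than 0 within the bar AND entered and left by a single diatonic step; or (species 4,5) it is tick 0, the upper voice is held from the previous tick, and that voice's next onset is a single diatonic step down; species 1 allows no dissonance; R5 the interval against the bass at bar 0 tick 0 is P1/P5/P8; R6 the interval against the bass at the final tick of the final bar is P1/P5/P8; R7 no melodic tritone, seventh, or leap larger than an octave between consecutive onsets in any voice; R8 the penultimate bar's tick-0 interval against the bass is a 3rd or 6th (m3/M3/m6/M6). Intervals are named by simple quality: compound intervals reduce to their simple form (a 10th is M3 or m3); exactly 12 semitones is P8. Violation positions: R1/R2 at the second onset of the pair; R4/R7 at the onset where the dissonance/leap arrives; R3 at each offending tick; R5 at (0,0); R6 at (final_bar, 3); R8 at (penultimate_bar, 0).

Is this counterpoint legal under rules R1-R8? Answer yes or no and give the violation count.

bar 0: v0=E3 v1=E4 (P8)
bar 1: v0=F3 v1=D4 (M6)
bar 2: v0=G3 v1=E4 (M6)
bar 3: v0=F3 v1=D4 (M6)
bar 4: v0=A3 v1=B3 (M2)
bar 5: v0=D3 v1=B3 (M6)
bar 6: v0=E3 v1=E4 (P8)
  R4 @ bar4.0: A3/B3 M2 untreated
  R7 @ bar4.2: B3->A4 leap 10st
  R7 @ bar5.0: A4->B3 leap 10st
  R2 @ bar6.0: D3/A3 P5 -> E3/E4 P8 similar

No (4 violations)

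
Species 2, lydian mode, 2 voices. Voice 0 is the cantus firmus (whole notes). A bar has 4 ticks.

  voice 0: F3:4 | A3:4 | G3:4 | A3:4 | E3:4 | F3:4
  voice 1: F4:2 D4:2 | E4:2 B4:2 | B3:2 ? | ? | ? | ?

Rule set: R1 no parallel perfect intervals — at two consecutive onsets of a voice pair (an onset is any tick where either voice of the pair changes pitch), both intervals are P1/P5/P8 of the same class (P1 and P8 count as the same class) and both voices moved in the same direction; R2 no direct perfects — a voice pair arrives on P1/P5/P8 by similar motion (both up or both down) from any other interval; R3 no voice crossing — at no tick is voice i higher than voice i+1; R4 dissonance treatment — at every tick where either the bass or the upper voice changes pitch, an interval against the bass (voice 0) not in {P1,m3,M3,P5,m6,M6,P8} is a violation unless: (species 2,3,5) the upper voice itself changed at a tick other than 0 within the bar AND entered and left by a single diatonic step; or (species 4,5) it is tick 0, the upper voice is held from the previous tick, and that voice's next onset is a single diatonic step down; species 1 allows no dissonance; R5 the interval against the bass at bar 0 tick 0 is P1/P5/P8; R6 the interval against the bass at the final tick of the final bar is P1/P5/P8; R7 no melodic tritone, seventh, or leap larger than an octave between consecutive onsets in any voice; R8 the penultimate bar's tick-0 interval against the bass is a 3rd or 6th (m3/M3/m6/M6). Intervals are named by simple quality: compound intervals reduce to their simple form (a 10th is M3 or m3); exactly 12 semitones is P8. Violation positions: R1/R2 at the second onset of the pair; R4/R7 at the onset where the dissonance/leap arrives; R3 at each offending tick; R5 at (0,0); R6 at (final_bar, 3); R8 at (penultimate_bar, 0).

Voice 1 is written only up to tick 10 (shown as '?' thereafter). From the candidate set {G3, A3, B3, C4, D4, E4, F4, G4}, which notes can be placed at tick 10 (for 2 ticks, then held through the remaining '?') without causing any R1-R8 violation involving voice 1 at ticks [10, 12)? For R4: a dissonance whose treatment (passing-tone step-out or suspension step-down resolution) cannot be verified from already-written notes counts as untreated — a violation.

G3: legal
A3: violates R4
B3: legal
C4: violates R4
D4: legal
E4: legal
F4: violates R4,R7
G4: legal

{B3, D4, E4, G3, G4}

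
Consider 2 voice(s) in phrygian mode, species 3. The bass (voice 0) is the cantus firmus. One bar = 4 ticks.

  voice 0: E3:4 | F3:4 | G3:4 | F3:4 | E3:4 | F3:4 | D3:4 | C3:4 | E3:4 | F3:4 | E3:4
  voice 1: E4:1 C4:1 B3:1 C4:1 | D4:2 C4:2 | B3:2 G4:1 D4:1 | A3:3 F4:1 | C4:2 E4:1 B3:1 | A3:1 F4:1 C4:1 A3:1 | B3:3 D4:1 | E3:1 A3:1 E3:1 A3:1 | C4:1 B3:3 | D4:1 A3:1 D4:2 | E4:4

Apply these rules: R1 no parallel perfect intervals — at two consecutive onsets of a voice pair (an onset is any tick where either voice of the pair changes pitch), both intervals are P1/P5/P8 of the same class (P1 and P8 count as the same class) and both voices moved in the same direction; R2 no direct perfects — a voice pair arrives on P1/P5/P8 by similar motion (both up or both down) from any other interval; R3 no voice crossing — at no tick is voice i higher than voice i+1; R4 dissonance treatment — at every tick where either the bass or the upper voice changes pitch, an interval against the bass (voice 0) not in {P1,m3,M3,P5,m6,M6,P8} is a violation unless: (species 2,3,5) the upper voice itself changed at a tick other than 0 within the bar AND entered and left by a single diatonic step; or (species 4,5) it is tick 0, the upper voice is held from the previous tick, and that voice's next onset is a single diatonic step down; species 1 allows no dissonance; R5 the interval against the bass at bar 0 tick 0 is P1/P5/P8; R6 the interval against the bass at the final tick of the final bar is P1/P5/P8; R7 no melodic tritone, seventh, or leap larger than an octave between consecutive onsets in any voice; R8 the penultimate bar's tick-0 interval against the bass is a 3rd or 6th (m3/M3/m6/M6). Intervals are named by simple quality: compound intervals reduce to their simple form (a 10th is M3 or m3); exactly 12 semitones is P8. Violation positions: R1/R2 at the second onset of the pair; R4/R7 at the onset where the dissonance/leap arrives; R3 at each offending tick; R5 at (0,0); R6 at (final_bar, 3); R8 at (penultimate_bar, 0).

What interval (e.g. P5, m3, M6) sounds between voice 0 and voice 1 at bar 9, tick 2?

M6

voice 0=F3 voice 1=D4 -> M6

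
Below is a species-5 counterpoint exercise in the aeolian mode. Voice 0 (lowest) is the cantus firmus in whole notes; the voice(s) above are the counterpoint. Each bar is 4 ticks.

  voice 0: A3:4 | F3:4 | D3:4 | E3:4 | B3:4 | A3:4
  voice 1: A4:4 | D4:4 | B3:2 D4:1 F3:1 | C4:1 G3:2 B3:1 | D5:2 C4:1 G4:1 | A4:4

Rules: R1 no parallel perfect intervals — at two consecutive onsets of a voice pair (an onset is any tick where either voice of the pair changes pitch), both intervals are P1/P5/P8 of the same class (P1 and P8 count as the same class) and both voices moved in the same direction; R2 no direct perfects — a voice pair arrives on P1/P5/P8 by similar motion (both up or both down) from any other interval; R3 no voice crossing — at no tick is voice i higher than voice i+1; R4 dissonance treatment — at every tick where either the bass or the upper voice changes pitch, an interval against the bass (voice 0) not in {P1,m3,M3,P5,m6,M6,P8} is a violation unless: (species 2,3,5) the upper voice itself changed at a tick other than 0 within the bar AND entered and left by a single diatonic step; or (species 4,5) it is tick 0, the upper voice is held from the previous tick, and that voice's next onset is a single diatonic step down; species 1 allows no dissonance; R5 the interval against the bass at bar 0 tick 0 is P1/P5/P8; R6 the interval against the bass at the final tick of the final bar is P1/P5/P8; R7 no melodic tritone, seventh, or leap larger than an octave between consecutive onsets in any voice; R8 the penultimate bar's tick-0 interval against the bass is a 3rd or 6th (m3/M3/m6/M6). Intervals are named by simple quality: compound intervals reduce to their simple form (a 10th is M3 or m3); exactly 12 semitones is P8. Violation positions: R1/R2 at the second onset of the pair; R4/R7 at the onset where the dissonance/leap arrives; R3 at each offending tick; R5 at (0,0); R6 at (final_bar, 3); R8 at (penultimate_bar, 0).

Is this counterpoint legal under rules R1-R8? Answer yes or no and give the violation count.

No (3 violations)

bar 0: v0=A3 v1=A4 (P8)
bar 1: v0=F3 v1=D4 (M6)
bar 2: v0=D3 v1=B3 (M6)
bar 3: v0=E3 v1=C4 (m6)
bar 4: v0=B3 v1=D5 (m3)
bar 5: v0=A3 v1=A4 (P8)
  R7 @ bar4.0: B3->D5 leap 15st
  R4 @ bar4.2: B3/C4 m2 untreated
  R7 @ bar4.2: D5->C4 leap 14st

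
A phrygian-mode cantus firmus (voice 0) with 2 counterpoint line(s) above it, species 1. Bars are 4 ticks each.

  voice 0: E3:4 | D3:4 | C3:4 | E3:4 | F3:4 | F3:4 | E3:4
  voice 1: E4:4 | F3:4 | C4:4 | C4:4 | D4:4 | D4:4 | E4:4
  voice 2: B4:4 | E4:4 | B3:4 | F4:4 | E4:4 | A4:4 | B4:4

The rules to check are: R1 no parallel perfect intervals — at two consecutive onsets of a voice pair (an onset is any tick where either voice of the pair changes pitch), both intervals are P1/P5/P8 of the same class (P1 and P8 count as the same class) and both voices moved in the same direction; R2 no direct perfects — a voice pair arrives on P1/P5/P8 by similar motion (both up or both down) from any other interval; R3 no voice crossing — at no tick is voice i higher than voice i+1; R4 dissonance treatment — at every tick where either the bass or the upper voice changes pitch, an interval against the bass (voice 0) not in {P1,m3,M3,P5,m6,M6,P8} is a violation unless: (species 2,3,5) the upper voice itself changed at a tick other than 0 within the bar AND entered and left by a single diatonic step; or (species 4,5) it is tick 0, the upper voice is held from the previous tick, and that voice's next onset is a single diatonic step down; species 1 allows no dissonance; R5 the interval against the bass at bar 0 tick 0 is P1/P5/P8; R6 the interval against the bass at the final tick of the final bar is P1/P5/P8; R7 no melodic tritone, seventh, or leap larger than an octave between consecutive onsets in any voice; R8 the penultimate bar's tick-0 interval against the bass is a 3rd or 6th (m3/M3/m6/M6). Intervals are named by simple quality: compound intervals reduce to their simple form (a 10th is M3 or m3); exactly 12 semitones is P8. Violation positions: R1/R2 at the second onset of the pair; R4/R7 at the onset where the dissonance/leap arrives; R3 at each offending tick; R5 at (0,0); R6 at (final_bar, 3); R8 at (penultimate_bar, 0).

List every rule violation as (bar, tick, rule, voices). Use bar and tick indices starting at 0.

(1, 0, R4, (0, 2))
(1, 0, R7, (1,))
(2, 0, R3, (1, 2))
(2, 0, R4, (0, 2))
(2, 1, R3, (1, 2))
(2, 2, R3, (1, 2))
(2, 3, R3, (1, 2))
(3, 0, R4, (0, 2))
(3, 0, R7, (2,))
(4, 0, R4, (0, 2))
(6, 0, R1, (1, 2))

bar 0: v0=E3 v1=E4 v2=B4 downbeat P5
bar 1: v0=D3 v1=F3 v2=E4 downbeat M2
bar 2: v0=C3 v1=C4 v2=B3 downbeat M7
bar 3: v0=E3 v1=C4 v2=F4 downbeat m2
bar 4: v0=F3 v1=D4 v2=E4 downbeat M7
bar 5: v0=F3 v1=D4 v2=A4 downbeat M3
bar 6: v0=E3 v1=E4 v2=B4 downbeat P5
  -> R4 @ bar 1 tick 0 v(0, 2): D3/E4 M2 untreated
  -> R7 @ bar 1 tick 0 v(1,): E4->F3 leap 11st
  -> R3 @ bar 2 tick 0 v(1, 2): C4 above B3
  -> R4 @ bar 2 tick 0 v(0, 2): C3/B3 M7 untreated
  -> R3 @ bar 2 tick 1 v(1, 2): C4 above B3
  -> R3 @ bar 2 tick 2 v(1, 2): C4 above B3
  -> R3 @ bar 2 tick 3 v(1, 2): C4 above B3
  -> R4 @ bar 3 tick 0 v(0, 2): E3/F4 m2 untreated
  -> R7 @ bar 3 tick 0 v(2,): B3->F4 leap 6st
  -> R4 @ bar 4 tick 0 v(0, 2): F3/E4 M7 untreated
  -> R1 @ bar 6 tick 0 v(1, 2): D4/A4 P5 -> E4/B4 P5 similar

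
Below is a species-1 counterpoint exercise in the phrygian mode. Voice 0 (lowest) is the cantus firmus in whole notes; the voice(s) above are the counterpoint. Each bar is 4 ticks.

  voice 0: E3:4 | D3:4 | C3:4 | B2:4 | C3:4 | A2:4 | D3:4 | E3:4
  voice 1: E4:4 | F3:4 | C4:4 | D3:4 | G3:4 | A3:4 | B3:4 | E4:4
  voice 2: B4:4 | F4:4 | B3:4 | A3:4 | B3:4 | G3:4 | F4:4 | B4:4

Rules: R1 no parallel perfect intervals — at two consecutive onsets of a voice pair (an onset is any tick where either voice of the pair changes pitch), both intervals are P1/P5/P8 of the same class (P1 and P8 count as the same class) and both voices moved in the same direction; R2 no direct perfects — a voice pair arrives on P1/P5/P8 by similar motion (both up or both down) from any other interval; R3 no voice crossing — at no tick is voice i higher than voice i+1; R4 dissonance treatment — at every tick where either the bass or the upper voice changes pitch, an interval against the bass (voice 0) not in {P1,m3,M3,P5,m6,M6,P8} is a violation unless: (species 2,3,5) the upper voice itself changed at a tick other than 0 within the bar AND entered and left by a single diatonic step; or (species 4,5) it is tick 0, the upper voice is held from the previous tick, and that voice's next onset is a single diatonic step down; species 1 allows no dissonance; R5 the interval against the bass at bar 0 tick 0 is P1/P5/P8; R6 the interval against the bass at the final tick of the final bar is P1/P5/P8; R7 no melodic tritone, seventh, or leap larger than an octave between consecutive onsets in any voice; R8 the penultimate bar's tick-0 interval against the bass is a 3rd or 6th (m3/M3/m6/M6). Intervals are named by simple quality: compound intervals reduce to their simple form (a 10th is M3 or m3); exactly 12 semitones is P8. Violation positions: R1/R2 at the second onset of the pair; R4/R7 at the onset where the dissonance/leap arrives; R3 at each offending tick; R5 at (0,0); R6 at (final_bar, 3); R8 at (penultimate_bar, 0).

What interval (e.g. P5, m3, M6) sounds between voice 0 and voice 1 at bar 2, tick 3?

P8

voice 0=C3 voice 1=C4 -> P8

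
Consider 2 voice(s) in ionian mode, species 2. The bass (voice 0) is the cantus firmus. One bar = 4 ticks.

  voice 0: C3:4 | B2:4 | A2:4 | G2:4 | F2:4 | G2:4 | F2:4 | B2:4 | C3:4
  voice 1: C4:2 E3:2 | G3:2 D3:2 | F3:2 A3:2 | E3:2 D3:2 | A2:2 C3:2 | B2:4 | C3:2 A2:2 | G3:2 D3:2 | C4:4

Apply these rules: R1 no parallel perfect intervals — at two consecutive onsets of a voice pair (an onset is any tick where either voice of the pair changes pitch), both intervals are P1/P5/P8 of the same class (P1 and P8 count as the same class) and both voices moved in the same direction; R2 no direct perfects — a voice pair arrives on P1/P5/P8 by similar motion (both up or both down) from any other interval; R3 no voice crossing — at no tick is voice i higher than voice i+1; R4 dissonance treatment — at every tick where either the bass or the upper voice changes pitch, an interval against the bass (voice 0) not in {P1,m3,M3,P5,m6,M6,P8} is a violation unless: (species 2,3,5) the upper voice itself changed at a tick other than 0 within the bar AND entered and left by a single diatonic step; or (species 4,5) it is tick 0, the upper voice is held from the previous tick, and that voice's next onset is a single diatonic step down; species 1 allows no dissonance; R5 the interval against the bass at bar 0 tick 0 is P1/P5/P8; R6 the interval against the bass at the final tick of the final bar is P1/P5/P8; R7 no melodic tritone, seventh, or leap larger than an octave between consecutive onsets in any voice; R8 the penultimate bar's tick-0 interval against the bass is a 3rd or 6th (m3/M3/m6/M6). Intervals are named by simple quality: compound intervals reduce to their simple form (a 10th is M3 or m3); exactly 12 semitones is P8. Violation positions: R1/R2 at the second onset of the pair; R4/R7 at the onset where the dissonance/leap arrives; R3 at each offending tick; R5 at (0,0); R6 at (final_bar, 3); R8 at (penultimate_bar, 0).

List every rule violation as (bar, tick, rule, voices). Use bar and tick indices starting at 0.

(7, 0, R7, (0,))
(7, 0, R7, (1,))
(8, 0, R2, (0, 1))
(8, 0, R7, (1,))

bar 0: v0=C3 v1=C4 downbeat P8
bar 1: v0=B2 v1=G3 downbeat m6
bar 2: v0=A2 v1=F3 downbeat m6
bar 3: v0=G2 v1=E3 downbeat M6
bar 4: v0=F2 v1=A2 downbeat M3
bar 5: v0=G2 v1=B2 downbeat M3
bar 6: v0=F2 v1=C3 downbeat P5
bar 7: v0=B2 v1=G3 downbeat m6
bar 8: v0=C3 v1=C4 downbeat P8
  -> R7 @ bar 7 tick 0 v(0,): F2->B2 leap 6st
  -> R7 @ bar 7 tick 0 v(1,): A2->G3 leap 10st
  -> R2 @ bar 8 tick 0 v(0, 1): B2/D3 m3 -> C3/C4 P8 similar
  -> R7 @ bar 8 tick 0 v(1,): D3->C4 leap 10st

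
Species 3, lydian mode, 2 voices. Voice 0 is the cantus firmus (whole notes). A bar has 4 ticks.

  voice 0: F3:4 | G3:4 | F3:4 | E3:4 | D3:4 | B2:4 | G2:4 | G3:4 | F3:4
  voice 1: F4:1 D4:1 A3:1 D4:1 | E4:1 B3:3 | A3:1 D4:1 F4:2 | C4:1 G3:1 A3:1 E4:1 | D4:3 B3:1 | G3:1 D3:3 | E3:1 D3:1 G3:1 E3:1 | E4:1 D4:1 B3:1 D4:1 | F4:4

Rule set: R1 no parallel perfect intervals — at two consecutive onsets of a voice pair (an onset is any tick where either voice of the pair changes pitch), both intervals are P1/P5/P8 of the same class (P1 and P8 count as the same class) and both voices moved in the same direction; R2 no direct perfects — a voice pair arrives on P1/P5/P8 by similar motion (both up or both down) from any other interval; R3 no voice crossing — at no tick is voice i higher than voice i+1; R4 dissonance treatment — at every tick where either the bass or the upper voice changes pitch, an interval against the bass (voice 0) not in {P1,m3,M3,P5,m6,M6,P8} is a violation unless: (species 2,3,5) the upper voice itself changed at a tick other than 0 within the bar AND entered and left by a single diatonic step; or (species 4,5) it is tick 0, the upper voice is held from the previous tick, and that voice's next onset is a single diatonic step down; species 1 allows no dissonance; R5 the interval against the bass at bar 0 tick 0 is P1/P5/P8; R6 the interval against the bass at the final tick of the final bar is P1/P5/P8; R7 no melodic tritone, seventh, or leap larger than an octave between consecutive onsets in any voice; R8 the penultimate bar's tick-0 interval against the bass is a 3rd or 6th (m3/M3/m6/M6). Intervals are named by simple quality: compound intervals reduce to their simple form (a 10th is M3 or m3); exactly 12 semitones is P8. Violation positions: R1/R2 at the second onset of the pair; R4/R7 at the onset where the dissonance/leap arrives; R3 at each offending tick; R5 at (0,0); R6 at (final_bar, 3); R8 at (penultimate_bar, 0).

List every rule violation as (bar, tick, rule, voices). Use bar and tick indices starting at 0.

(3, 2, R4, (0, 1))
(4, 0, R1, (0, 1))

bar 0: v0=F3 v1=F4 downbeat P8
bar 1: v0=G3 v1=E4 downbeat M6
bar 2: v0=F3 v1=A3 downbeat M3
bar 3: v0=E3 v1=C4 downbeat m6
bar 4: v0=D3 v1=D4 downbeat P8
bar 5: v0=B2 v1=G3 downbeat m6
bar 6: v0=G2 v1=E3 downbeat M6
bar 7: v0=G3 v1=E4 downbeat M6
bar 8: v0=F3 v1=F4 downbeat P8
  -> R4 @ bar 3 tick 2 v(0, 1): E3/A3 P4 untreated
  -> R1 @ bar 4 tick 0 v(0, 1): E3/E4 P8 -> D3/D4 P8 similar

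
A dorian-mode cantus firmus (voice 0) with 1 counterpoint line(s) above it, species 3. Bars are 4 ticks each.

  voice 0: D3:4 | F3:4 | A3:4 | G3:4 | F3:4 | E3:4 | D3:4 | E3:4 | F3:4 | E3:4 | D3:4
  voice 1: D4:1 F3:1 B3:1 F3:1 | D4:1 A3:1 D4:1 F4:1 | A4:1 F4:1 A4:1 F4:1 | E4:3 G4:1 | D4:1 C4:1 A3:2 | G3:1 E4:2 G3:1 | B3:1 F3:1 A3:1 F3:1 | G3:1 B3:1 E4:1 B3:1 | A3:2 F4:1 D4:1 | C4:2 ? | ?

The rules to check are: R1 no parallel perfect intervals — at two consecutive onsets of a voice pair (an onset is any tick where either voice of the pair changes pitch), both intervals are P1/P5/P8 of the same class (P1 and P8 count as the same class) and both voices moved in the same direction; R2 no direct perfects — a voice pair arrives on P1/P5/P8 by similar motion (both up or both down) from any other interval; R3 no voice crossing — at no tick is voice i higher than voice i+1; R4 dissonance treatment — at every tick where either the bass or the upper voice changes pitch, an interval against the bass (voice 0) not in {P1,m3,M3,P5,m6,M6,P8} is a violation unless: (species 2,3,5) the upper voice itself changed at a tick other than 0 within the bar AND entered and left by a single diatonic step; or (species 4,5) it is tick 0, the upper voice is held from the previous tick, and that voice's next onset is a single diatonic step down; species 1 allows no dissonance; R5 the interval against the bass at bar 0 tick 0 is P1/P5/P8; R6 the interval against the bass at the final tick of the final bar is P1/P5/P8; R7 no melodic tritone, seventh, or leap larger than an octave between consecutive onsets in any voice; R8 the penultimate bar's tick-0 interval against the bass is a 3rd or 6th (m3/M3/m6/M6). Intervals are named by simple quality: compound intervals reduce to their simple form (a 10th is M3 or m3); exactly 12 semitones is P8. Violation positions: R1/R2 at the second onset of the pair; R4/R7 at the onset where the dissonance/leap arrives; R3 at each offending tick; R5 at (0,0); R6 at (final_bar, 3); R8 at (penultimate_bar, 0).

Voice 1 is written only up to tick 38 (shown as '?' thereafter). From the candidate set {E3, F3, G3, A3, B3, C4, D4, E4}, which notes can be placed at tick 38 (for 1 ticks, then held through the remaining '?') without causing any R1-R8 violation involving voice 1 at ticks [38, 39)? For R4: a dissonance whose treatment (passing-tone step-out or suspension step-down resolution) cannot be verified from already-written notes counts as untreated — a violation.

{B3, C4, E3, E4, G3}

E3: legal
F3: violates R4
G3: legal
A3: violates R4
B3: legal
C4: legal
D4: violates R4
E4: legal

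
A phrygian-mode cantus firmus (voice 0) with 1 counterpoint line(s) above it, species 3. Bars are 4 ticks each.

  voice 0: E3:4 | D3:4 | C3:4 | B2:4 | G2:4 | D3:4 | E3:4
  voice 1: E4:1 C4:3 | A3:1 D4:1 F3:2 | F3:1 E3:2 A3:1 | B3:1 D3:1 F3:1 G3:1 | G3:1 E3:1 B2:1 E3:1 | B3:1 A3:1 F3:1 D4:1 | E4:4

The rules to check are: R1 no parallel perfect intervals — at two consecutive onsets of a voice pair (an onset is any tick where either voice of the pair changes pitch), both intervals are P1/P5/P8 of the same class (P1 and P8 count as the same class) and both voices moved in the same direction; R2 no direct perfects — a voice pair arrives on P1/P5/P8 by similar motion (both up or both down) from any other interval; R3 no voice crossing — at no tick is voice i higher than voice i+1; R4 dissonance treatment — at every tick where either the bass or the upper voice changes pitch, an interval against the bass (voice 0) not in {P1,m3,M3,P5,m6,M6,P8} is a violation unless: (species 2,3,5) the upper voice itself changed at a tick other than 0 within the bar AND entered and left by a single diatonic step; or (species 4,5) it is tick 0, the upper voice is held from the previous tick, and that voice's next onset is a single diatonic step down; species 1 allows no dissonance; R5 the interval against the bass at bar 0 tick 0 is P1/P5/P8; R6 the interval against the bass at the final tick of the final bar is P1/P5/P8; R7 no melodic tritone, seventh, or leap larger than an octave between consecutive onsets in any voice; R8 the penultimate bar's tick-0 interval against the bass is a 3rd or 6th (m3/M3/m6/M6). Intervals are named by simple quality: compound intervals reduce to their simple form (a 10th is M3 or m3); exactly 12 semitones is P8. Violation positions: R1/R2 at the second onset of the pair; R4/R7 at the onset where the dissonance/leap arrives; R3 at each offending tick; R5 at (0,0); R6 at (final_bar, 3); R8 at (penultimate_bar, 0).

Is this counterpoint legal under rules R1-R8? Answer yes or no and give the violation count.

bar 0: v0=E3 v1=E4 (P8)
bar 1: v0=D3 v1=A3 (P5)
bar 2: v0=C3 v1=F3 (P4)
bar 3: v0=B2 v1=B3 (P8)
bar 4: v0=G2 v1=G3 (P8)
bar 5: v0=D3 v1=B3 (M6)
bar 6: v0=E3 v1=E4 (P8)
  R2 @ bar1.0: E3/C4 m6 -> D3/A3 P5 similar
  R4 @ bar2.0: C3/F3 P4 untreated
  R4 @ bar3.2: B2/F3 TT untreated
  R1 @ bar6.0: D3/D4 P8 -> E3/E4 P8 similar

No (4 violations)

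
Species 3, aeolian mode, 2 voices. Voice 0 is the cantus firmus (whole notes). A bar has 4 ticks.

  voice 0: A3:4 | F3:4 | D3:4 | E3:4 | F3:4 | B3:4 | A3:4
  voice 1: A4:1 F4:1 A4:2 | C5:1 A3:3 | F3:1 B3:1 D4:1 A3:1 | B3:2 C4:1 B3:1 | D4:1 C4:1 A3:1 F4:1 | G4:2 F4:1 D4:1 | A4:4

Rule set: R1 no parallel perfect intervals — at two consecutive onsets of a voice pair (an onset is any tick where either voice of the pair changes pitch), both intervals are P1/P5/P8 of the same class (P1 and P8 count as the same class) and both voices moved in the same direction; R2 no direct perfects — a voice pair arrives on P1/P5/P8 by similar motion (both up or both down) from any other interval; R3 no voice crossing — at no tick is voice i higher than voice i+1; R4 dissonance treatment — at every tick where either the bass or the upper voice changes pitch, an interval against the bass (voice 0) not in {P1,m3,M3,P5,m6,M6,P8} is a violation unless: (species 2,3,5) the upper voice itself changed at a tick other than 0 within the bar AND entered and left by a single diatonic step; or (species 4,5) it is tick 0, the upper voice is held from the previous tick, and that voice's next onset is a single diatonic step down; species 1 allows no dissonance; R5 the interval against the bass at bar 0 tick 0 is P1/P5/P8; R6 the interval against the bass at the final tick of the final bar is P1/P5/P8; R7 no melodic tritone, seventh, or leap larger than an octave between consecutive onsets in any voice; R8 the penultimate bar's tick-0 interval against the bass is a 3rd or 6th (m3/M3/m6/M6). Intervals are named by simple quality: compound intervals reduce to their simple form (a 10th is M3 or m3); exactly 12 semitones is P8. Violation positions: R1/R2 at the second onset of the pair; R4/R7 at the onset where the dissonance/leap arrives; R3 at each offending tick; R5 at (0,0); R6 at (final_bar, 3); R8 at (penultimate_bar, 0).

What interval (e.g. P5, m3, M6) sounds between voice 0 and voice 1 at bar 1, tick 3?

M3

voice 0=F3 voice 1=A3 -> M3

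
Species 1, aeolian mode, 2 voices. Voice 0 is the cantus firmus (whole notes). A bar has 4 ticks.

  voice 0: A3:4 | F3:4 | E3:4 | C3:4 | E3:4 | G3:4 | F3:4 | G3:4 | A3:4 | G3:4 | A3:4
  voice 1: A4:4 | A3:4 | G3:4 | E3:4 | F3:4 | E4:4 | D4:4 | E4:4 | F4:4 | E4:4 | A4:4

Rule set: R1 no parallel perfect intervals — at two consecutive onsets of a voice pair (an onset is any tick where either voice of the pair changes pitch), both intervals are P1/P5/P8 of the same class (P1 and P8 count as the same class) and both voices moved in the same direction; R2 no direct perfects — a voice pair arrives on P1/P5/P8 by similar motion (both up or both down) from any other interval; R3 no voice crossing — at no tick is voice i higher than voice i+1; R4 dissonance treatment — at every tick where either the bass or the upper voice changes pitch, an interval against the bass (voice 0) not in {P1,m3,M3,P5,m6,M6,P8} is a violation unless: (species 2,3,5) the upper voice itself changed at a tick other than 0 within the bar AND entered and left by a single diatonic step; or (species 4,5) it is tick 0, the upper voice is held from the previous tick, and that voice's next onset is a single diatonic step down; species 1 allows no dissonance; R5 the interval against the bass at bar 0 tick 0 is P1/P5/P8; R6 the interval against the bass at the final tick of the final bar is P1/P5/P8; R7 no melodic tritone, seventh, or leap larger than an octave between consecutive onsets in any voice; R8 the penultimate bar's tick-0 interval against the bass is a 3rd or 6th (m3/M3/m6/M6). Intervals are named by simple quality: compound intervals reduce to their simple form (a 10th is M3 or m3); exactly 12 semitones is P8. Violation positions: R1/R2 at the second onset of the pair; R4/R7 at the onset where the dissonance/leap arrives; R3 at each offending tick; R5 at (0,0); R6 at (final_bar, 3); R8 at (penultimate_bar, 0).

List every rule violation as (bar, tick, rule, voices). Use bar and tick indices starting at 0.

(4, 0, R4, (0, 1))
(5, 0, R7, (1,))
(10, 0, R2, (0, 1))

bar 0: v0=A3 v1=A4 downbeat P8
bar 1: v0=F3 v1=A3 downbeat M3
bar 2: v0=E3 v1=G3 downbeat m3
bar 3: v0=C3 v1=E3 downbeat M3
bar 4: v0=E3 v1=F3 downbeat m2
bar 5: v0=G3 v1=E4 downbeat M6
bar 6: v0=F3 v1=D4 downbeat M6
bar 7: v0=G3 v1=E4 downbeat M6
bar 8: v0=A3 v1=F4 downbeat m6
bar 9: v0=G3 v1=E4 downbeat M6
bar 10: v0=A3 v1=A4 downbeat P8
  -> R4 @ bar 4 tick 0 v(0, 1): E3/F3 m2 untreated
  -> R7 @ bar 5 tick 0 v(1,): F3->E4 leap 11st
  -> R2 @ bar 10 tick 0 v(0, 1): G3/E4 M6 -> A3/A4 P8 similar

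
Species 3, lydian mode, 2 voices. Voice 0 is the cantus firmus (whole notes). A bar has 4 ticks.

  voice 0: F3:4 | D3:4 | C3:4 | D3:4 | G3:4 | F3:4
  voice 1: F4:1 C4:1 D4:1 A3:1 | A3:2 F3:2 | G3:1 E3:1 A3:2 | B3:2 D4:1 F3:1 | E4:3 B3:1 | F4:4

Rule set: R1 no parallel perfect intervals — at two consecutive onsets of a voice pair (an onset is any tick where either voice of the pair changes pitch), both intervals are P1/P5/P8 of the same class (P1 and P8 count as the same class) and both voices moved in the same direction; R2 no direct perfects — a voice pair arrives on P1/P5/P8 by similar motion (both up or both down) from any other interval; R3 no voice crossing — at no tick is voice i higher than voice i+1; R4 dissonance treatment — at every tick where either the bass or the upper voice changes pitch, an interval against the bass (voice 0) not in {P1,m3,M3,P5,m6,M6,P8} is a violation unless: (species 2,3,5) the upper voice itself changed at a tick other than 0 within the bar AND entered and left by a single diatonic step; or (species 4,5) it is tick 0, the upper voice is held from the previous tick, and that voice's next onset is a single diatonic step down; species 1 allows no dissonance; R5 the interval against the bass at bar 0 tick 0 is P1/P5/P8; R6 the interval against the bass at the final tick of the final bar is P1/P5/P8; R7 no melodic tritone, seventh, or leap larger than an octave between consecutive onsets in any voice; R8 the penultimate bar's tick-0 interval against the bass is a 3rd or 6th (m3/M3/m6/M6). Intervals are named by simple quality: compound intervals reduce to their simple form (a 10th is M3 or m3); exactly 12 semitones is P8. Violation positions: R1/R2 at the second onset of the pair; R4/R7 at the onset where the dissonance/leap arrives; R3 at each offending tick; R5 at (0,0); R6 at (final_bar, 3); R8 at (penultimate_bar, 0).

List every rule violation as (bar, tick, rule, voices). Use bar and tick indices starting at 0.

(4, 0, R7, (1,))
(5, 0, R7, (1,))

bar 0: v0=F3 v1=F4 downbeat P8
bar 1: v0=D3 v1=A3 downbeat P5
bar 2: v0=C3 v1=G3 downbeat P5
bar 3: v0=D3 v1=B3 downbeat M6
bar 4: v0=G3 v1=E4 downbeat M6
bar 5: v0=F3 v1=F4 downbeat P8
  -> R7 @ bar 4 tick 0 v(1,): F3->E4 leap 11st
  -> R7 @ bar 5 tick 0 v(1,): B3->F4 leap 6st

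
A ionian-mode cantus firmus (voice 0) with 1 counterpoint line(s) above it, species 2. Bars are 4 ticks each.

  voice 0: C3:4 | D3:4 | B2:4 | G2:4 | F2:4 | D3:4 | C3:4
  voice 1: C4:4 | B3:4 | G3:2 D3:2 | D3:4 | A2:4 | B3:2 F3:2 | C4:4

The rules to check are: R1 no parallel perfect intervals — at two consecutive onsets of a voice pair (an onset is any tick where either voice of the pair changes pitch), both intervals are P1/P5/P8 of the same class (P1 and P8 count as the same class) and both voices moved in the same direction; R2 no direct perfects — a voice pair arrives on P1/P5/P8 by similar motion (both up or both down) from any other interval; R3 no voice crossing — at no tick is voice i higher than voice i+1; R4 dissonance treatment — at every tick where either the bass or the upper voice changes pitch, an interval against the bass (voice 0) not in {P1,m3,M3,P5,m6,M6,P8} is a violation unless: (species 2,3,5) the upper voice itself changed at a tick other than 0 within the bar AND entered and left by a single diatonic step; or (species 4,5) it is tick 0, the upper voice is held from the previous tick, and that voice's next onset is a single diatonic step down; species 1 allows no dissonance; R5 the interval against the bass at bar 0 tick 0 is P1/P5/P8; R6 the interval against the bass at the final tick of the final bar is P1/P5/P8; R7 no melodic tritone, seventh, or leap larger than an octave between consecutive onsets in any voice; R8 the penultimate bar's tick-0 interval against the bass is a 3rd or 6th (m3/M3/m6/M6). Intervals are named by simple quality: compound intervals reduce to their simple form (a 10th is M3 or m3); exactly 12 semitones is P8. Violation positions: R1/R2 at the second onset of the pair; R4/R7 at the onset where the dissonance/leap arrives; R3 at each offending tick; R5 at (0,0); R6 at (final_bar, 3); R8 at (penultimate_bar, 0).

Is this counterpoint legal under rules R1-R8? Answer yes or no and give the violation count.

bar 0: v0=C3 v1=C4 (P8)
bar 1: v0=D3 v1=B3 (M6)
bar 2: v0=B2 v1=G3 (m6)
bar 3: v0=G2 v1=D3 (P5)
bar 4: v0=F2 v1=A2 (M3)
bar 5: v0=D3 v1=B3 (M6)
bar 6: v0=C3 v1=C4 (P8)
  R7 @ bar5.0: A2->B3 leap 14st
  R7 @ bar5.2: B3->F3 leap 6st

No (2 violations)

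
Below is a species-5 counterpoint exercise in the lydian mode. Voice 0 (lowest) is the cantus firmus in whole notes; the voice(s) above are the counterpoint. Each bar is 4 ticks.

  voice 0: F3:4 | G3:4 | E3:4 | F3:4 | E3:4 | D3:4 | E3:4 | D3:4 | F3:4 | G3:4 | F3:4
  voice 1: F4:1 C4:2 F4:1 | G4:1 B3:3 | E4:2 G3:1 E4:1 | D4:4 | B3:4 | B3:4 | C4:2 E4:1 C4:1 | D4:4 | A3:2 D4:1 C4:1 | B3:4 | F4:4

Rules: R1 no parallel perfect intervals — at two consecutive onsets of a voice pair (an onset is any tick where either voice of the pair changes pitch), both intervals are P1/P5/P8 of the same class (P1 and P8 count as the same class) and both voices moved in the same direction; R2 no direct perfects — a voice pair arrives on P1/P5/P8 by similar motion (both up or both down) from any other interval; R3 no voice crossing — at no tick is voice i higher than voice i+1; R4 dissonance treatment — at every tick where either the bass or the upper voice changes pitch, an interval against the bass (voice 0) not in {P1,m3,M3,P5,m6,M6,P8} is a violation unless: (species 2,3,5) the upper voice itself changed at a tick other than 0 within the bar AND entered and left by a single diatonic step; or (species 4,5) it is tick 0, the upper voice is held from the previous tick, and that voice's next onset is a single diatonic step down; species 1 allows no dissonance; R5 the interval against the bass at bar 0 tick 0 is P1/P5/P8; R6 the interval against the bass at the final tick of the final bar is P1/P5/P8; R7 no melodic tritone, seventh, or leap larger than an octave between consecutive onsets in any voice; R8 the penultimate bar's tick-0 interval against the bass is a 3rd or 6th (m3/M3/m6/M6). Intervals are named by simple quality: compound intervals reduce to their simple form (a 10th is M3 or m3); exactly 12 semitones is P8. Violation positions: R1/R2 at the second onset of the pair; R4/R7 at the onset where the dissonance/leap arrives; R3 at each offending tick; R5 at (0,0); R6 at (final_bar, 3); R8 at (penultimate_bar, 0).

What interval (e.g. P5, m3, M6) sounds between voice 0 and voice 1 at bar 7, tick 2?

P8

voice 0=D3 voice 1=D4 -> P8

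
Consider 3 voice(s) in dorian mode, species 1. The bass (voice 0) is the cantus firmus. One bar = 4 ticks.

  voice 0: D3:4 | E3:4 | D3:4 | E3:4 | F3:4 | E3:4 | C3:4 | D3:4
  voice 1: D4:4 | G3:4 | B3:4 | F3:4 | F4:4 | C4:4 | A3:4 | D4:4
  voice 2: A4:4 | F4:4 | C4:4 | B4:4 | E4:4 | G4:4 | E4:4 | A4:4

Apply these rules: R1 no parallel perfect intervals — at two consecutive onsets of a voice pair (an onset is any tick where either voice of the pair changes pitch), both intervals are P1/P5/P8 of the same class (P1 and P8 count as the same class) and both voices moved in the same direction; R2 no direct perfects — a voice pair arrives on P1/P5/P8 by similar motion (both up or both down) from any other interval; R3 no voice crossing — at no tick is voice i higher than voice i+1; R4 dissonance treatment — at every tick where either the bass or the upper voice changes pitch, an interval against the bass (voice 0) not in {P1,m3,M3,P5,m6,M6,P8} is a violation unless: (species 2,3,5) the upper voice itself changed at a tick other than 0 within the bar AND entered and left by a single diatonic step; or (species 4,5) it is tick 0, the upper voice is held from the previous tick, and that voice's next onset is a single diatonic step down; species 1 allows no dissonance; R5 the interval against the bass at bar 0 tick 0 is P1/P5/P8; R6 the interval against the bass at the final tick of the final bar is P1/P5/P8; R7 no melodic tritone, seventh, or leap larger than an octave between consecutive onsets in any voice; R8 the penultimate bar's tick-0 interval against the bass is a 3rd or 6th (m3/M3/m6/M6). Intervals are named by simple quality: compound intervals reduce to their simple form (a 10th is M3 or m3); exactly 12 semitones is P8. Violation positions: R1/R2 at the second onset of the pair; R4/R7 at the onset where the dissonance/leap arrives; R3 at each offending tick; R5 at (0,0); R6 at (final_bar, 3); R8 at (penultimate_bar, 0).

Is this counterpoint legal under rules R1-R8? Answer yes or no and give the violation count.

No (16 violations)

bar 0: v0=D3 v1=D4 v2=A4 (P5)
bar 1: v0=E3 v1=G3 v2=F4 (m2)
bar 2: v0=D3 v1=B3 v2=C4 (m7)
bar 3: v0=E3 v1=F3 v2=B4 (P5)
bar 4: v0=F3 v1=F4 v2=E4 (M7)
bar 5: v0=E3 v1=C4 v2=G4 (m3)
bar 6: v0=C3 v1=A3 v2=E4 (M3)
bar 7: v0=D3 v1=D4 v2=A4 (P5)
  R4 @ bar1.0: E3/F4 m2 untreated
  R4 @ bar2.0: D3/C4 m7 untreated
  R2 @ bar3.0: D3/C4 m7 -> E3/B4 P5 similar
  R4 @ bar3.0: E3/F3 m2 untreated
  R7 @ bar3.0: B3->F3 leap 6st
  R7 @ bar3.0: C4->B4 leap 11st
  R2 @ bar4.0: E3/F3 m2 -> F3/F4 P8 similar
  R3 @ bar4.0: F4 above E4
  R4 @ bar4.0: F3/E4 M7 untreated
  R3 @ bar4.1: F4 above E4
  R3 @ bar4.2: F4 above E4
  R3 @ bar4.3: F4 above E4
  R1 @ bar6.0: C4/G4 P5 -> A3/E4 P5 similar
  R1 @ bar7.0: A3/E4 P5 -> D4/A4 P5 similar
  R2 @ bar7.0: C3/A3 M6 -> D3/D4 P8 similar
  R2 @ bar7.0: C3/E4 M3 -> D3/A4 P5 similar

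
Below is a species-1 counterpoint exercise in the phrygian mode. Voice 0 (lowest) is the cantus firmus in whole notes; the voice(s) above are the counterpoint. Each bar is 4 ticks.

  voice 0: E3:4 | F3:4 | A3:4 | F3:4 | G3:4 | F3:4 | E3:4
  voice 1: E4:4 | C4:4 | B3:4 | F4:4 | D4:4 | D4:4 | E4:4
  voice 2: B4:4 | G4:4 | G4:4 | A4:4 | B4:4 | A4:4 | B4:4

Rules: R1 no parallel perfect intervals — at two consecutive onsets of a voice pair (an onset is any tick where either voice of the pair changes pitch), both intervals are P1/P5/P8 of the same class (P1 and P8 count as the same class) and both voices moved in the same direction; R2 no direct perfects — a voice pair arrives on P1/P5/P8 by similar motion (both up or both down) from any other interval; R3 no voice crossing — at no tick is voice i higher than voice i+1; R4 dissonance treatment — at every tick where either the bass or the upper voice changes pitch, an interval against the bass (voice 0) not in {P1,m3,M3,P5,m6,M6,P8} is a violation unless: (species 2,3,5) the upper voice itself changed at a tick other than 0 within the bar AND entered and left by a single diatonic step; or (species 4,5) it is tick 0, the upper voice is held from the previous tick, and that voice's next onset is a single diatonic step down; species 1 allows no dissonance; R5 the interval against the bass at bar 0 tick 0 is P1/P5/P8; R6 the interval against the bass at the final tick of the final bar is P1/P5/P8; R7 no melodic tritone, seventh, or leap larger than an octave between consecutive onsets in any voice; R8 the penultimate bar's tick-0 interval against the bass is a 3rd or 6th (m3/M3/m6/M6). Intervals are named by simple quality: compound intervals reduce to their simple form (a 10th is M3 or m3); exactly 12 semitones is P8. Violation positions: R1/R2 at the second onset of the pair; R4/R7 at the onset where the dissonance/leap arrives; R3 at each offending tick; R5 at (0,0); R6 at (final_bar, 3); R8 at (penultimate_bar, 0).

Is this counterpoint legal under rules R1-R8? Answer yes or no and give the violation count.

bar 0: v0=E3 v1=E4 v2=B4 (P5)
bar 1: v0=F3 v1=C4 v2=G4 (M2)
bar 2: v0=A3 v1=B3 v2=G4 (m7)
bar 3: v0=F3 v1=F4 v2=A4 (M3)
bar 4: v0=G3 v1=D4 v2=B4 (M3)
bar 5: v0=F3 v1=D4 v2=A4 (M3)
bar 6: v0=E3 v1=E4 v2=B4 (P5)
  R1 @ bar1.0: E4/B4 P5 -> C4/G4 P5 similar
  R4 @ bar1.0: F3/G4 M2 untreated
  R4 @ bar2.0: A3/B3 M2 untreated
  R4 @ bar2.0: A3/G4 m7 untreated
  R7 @ bar3.0: B3->F4 leap 6st
  R1 @ bar6.0: D4/A4 P5 -> E4/B4 P5 similar

No (6 violations)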